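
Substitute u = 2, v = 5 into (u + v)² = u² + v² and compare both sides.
LHS = (2 + 5)² = 49
RHS = 2² + 5² = 29

LHS ≠ RHS, so the equation does not hold here.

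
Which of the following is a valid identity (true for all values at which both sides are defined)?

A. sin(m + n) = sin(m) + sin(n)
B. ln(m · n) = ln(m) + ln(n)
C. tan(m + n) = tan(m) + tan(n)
B

A: fails at (1, 1) — LHS = sin(2) ≈ 0.9093, RHS = 2·sin(1) ≈ 1.683.
B: holds — e.g. at (1, 3), both sides equal ln(3) ≈ 1.099.
C: fails at (1, 2) — LHS = tan(3) ≈ -0.1425, RHS = tan(2) + tan(1) ≈ -0.6276.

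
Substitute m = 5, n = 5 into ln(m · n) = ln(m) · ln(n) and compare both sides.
LHS = ln(5 · 5) = ln(25) ≈ 3.219
RHS = ln(5) · ln(5) = ln(5)² ≈ 2.59

LHS ≠ RHS (they differ by about 0.6286), so the equation does not hold here.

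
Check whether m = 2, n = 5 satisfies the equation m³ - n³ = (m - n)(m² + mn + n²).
Substituting m = 2, n = 5:

LHS = 2³ - 5³ = -117
RHS = (2 - 5)(2² + 2·5 + 5²) = -117

LHS = RHS, so the equation holds at this point.

Answer: Holds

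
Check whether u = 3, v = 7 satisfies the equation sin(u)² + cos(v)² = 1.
Substituting u = 3, v = 7:

LHS = sin(3)² + cos(7)² ≈ 0.5883
RHS = 1

LHS ≠ RHS, so the equation does not hold at this point.

Answer: Fails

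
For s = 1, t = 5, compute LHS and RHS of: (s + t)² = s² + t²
LHS = (1 + 5)² = 36
RHS = 1² + 5² = 26

LHS ≠ RHS, so the equation does not hold here.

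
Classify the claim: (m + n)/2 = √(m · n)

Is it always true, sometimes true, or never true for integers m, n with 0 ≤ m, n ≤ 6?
It holds at (m, n) = (6, 6) (both sides equal 6), but fails at (m, n) = (6, 0) (LHS = 3, RHS = 0).

Answer: Sometimes true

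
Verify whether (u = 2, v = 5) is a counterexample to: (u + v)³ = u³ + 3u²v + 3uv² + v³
Substituting u = 2, v = 5:
LHS = (2 + 5)³ = 343
RHS = 2³ + 3·2²·5 + 3·2·5² + 5³ = 343

The sides agree, so this pair does not disprove the claim.

Answer: No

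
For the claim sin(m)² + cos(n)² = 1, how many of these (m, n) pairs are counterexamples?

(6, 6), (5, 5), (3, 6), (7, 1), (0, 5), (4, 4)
Testing each pair:
(6, 6): LHS = sin(6)² + cos(6)² = 1, RHS = 1 → satisfies claim
(5, 5): LHS = cos(5)² + sin(5)² = 1, RHS = 1 → satisfies claim
(3, 6): LHS = sin(3)² + cos(6)² ≈ 0.9418, RHS = 1 → counterexample
(7, 1): LHS = cos(1)² + sin(7)² ≈ 0.7236, RHS = 1 → counterexample
(0, 5): LHS = cos(5)² ≈ 0.08046, RHS = 1 → counterexample
(4, 4): LHS = cos(4)² + sin(4)² = 1, RHS = 1 → satisfies claim

That makes 3 counterexamples.

Answer: 3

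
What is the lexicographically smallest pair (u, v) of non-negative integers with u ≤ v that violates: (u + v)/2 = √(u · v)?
Substituting (0, 1) into the claim:
LHS = (0 + 1)/2 = 1/2
RHS = √(0 · 1) = 0

Since LHS ≠ RHS, this pair disproves the claim, and no lexicographically smaller pair (u ≤ v, non-negative integers) does.

For instance (0, 4) is also a counterexample (LHS = 2, RHS = 0), but it's lexicographically larger.

Answer: (u, v) = (0, 1)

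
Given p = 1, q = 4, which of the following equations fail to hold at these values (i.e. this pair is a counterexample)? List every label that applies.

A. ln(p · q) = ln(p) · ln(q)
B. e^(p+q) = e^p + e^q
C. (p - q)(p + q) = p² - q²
A, B

Evaluating each claim at the given values:
A. LHS = ln(4) ≈ 1.386, RHS = 0 → fails here (LHS ≠ RHS)
B. LHS = e^5 ≈ 148.4, RHS = e + e^4 ≈ 57.32 → fails here (LHS ≠ RHS)
C. LHS = -15, RHS = -15 → holds here (LHS = RHS)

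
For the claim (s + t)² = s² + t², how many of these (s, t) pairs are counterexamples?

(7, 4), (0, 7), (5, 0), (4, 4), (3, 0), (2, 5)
3

Testing each pair:
(7, 4): LHS = 121, RHS = 65 → counterexample
(0, 7): LHS = 49, RHS = 49 → satisfies claim
(5, 0): LHS = 25, RHS = 25 → satisfies claim
(4, 4): LHS = 64, RHS = 32 → counterexample
(3, 0): LHS = 9, RHS = 9 → satisfies claim
(2, 5): LHS = 49, RHS = 29 → counterexample

That makes 3 counterexamples.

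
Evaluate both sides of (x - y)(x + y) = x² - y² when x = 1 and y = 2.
LHS = (1 - 2)(1 + 2) = -3
RHS = 1² - 2² = -3

LHS = RHS: the two sides agree.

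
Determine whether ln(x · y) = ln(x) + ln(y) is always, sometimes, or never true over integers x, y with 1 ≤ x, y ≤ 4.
The identity holds for every pair in the range. For instance at (x, y) = (4, 3): both sides equal ln(12) ≈ 2.485.

Answer: Always true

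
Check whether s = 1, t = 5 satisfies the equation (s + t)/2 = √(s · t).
Substituting s = 1, t = 5:

LHS = (1 + 5)/2 = 3
RHS = √(1 · 5) = √(5) ≈ 2.236

LHS ≠ RHS, so the equation does not hold at this point.

Answer: Fails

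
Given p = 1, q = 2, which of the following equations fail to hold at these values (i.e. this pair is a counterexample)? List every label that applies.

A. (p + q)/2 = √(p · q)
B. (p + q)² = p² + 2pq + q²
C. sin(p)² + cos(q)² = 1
A, C

Evaluating each claim at the given values:
A. LHS = 3/2, RHS = √(2) ≈ 1.414 → fails here (LHS ≠ RHS)
B. LHS = 9, RHS = 9 → holds here (LHS = RHS)
C. LHS = cos(2)² + sin(1)² ≈ 0.8813, RHS = 1 → fails here (LHS ≠ RHS)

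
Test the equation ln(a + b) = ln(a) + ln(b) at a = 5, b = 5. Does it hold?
Fails

Substituting a = 5, b = 5:

LHS = ln(5 + 5) = ln(10) ≈ 2.303
RHS = ln(5) + ln(5) = 2·ln(5) ≈ 3.219

LHS ≠ RHS, so the equation does not hold at this point.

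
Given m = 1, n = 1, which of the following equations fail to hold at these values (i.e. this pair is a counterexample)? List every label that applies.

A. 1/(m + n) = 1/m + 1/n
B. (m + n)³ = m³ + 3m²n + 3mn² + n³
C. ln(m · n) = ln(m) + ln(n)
A

Evaluating each claim at the given values:
A. LHS = 1/2, RHS = 2 → fails here (LHS ≠ RHS)
B. LHS = 8, RHS = 8 → holds here (LHS = RHS)
C. LHS = 0, RHS = 0 → holds here (LHS = RHS)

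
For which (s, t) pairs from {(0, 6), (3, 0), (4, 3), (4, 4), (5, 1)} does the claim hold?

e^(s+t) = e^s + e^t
None

Testing each pair:
(0, 6): LHS = e^6 ≈ 403.4, RHS = 1 + e^6 ≈ 404.4 → fails
(3, 0): LHS = e^3 ≈ 20.09, RHS = 1 + e^3 ≈ 21.09 → fails
(4, 3): LHS = e^7 ≈ 1097, RHS = e^3 + e^4 ≈ 74.68 → fails
(4, 4): LHS = e^8 ≈ 2981, RHS = 2·e^4 ≈ 109.2 → fails
(5, 1): LHS = e^6 ≈ 403.4, RHS = e + e^5 ≈ 151.1 → fails

No pair satisfies the claim.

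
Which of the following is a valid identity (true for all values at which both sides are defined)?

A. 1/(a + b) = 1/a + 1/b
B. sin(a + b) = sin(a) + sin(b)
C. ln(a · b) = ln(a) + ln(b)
C

A: fails at (2, 3) — LHS = 1/5, RHS = 5/6.
B: fails at (1, 5) — LHS = sin(6) ≈ -0.2794, RHS = sin(5) + sin(1) ≈ -0.1175.
C: holds — e.g. at (2, 4), both sides equal ln(8) ≈ 2.079.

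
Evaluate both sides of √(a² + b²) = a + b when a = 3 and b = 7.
LHS = √(3² + 7²) = √(58) ≈ 7.616
RHS = 3 + 7 = 10

LHS ≠ RHS (they differ by about 2.384), so the equation does not hold here.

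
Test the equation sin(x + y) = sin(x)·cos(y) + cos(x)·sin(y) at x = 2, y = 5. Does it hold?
Holds

Substituting x = 2, y = 5:

LHS = sin(2 + 5) = sin(7) ≈ 0.657
RHS = sin(2)·cos(5) + cos(2)·sin(5) = sin(2)·cos(5) + sin(5)·cos(2) ≈ 0.657

LHS = RHS, so the equation holds at this point.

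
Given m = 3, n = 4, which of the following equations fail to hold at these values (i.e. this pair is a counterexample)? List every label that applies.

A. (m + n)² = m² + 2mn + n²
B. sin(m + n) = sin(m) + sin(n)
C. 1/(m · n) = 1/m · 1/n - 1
B, C

Evaluating each claim at the given values:
A. LHS = 49, RHS = 49 → holds here (LHS = RHS)
B. LHS = sin(7) ≈ 0.657, RHS = sin(4) + sin(3) ≈ -0.6157 → fails here (LHS ≠ RHS)
C. LHS = 1/12, RHS = -11/12 → fails here (LHS ≠ RHS)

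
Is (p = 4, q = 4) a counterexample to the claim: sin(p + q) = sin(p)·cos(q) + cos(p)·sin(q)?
Substituting p = 4, q = 4:
LHS = sin(4 + 4) = sin(8) ≈ 0.9894
RHS = sin(4)·cos(4) + cos(4)·sin(4) = 2·sin(4)·cos(4) ≈ 0.9894

The sides agree, so this pair does not disprove the claim.

Answer: No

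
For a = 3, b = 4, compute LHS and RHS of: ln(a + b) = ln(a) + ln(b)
LHS = ln(3 + 4) = ln(7) ≈ 1.946
RHS = ln(3) + ln(4) ≈ 2.485

LHS ≠ RHS (they differ by about 0.539), so the equation does not hold here.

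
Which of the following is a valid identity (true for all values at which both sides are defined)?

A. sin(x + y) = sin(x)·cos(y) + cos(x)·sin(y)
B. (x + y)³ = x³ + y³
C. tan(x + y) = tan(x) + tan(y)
A: holds — e.g. at (1, 1), both sides equal sin(2) ≈ 0.9093.
B: fails at (3, 3) — LHS = 216, RHS = 54.
C: fails at (5, 8) — LHS = tan(13) ≈ 0.463, RHS = tan(8) + tan(5) ≈ -10.18.

Answer: A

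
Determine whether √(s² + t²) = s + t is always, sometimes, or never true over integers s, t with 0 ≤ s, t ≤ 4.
Sometimes true

It holds at (s, t) = (1, 0) (both sides equal 1), but fails at (s, t) = (2, 4) (LHS = 2·√(5) ≈ 4.472, RHS = 6).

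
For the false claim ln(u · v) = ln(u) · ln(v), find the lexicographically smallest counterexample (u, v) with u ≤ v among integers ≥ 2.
(u, v) = (2, 2)

Substituting (2, 2) into the claim:
LHS = ln(2 · 2) = ln(4) ≈ 1.386
RHS = ln(2) · ln(2) = ln(2)² ≈ 0.4805

Since LHS ≠ RHS, this pair disproves the claim, and no lexicographically smaller pair (u ≤ v, integers ≥ 2) does.

For instance (7, 8) is also a counterexample (LHS = ln(56) ≈ 4.025, RHS = ln(7)·ln(8) ≈ 4.046), but it's lexicographically larger.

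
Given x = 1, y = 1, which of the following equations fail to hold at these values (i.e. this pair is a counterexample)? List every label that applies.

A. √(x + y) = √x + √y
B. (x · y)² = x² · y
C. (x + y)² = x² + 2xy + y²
Evaluating each claim at the given values:
A. LHS = √(2) ≈ 1.414, RHS = 2 → fails here (LHS ≠ RHS)
B. LHS = 1, RHS = 1 → holds here (LHS = RHS)
C. LHS = 4, RHS = 4 → holds here (LHS = RHS)

Answer: A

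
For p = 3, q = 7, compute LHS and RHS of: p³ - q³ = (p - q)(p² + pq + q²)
LHS = 3³ - 7³ = -316
RHS = (3 - 7)(3² + 3·7 + 7²) = -316

LHS = RHS: the two sides agree.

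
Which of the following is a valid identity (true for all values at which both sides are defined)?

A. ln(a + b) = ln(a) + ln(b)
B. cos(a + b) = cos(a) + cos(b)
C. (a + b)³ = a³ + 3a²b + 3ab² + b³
A: fails at (1, 5) — LHS = ln(6) ≈ 1.792, RHS = ln(5) ≈ 1.609.
B: fails at (1, 3) — LHS = cos(4) ≈ -0.6536, RHS = cos(3) + cos(1) ≈ -0.4497.
C: holds — e.g. at (3, 7), both sides equal 1000.

Answer: C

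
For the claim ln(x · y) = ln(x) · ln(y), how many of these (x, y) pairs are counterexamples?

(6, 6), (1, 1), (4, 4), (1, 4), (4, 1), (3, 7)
Testing each pair:
(6, 6): LHS = ln(36) ≈ 3.584, RHS = ln(6)² ≈ 3.21 → counterexample
(1, 1): LHS = 0, RHS = 0 → satisfies claim
(4, 4): LHS = ln(16) ≈ 2.773, RHS = ln(4)² ≈ 1.922 → counterexample
(1, 4): LHS = ln(4) ≈ 1.386, RHS = 0 → counterexample
(4, 1): LHS = ln(4) ≈ 1.386, RHS = 0 → counterexample
(3, 7): LHS = ln(21) ≈ 3.045, RHS = ln(3)·ln(7) ≈ 2.138 → counterexample

That makes 5 counterexamples.

Answer: 5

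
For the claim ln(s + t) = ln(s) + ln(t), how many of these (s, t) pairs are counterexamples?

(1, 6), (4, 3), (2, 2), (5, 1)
3

Testing each pair:
(1, 6): LHS = ln(7) ≈ 1.946, RHS = ln(6) ≈ 1.792 → counterexample
(4, 3): LHS = ln(7) ≈ 1.946, RHS = ln(3) + ln(4) ≈ 2.485 → counterexample
(2, 2): LHS = ln(4) ≈ 1.386, RHS = 2·ln(2) ≈ 1.386 → satisfies claim
(5, 1): LHS = ln(6) ≈ 1.792, RHS = ln(5) ≈ 1.609 → counterexample

That makes 3 counterexamples.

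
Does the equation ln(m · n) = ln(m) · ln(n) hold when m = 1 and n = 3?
Fails

Substituting m = 1, n = 3:

LHS = ln(1 · 3) = ln(3) ≈ 1.099
RHS = ln(1) · ln(3) = 0

LHS ≠ RHS, so the equation does not hold at this point.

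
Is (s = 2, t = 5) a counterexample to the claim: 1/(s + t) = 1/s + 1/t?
Yes

Substituting s = 2, t = 5:
LHS = 1/(2 + 5) = 1/7
RHS = 1/2 + 1/5 = 7/10

Since LHS ≠ RHS, this pair disproves the claim.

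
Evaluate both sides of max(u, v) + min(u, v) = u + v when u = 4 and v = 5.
LHS = max(4, 5) + min(4, 5) = 9
RHS = 4 + 5 = 9

LHS = RHS: the two sides agree.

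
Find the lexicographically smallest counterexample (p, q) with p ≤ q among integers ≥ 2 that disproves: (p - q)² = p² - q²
(p, q) = (2, 3)

At (2, 2): both sides equal 0, so it holds there.

Substituting (2, 3) into the claim:
LHS = (2 - 3)² = 1
RHS = 2² - 3² = -5

Since LHS ≠ RHS, this pair disproves the claim, and no lexicographically smaller pair (p ≤ q, integers ≥ 2) does.

For instance (3, 7) is also a counterexample (LHS = 16, RHS = -40), but it's lexicographically larger.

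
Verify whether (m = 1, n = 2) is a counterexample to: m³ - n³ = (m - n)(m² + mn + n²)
No

Substituting m = 1, n = 2:
LHS = 1³ - 2³ = -7
RHS = (1 - 2)(1² + 1·2 + 2²) = -7

The sides agree, so this pair does not disprove the claim.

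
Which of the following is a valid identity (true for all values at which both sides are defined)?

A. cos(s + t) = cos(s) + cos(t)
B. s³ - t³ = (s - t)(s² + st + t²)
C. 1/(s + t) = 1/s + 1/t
B

A: fails at (5, 8) — LHS = cos(13) ≈ 0.9074, RHS = cos(8) + cos(5) ≈ 0.1382.
B: holds — e.g. at (1, 2), both sides equal -7.
C: fails at (4, 5) — LHS = 1/9, RHS = 9/20.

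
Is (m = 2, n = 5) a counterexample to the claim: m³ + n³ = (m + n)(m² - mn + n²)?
No

Substituting m = 2, n = 5:
LHS = 2³ + 5³ = 133
RHS = (2 + 5)(2² - 2·5 + 5²) = 133

The sides agree, so this pair does not disprove the claim.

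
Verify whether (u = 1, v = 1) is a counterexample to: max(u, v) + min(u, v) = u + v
No

Substituting u = 1, v = 1:
LHS = max(1, 1) + min(1, 1) = 2
RHS = 1 + 1 = 2

The sides agree, so this pair does not disprove the claim.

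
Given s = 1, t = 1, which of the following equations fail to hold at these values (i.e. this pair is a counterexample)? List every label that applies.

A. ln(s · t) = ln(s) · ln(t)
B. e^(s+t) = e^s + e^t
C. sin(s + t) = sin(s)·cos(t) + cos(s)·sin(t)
Evaluating each claim at the given values:
A. LHS = 0, RHS = 0 → holds here (LHS = RHS)
B. LHS = e^2 ≈ 7.389, RHS = 2·e ≈ 5.437 → fails here (LHS ≠ RHS)
C. LHS = sin(2) ≈ 0.9093, RHS = 2·sin(1)·cos(1) ≈ 0.9093 → holds here (LHS = RHS)

Answer: B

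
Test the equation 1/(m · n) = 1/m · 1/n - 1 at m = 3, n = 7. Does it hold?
Substituting m = 3, n = 7:

LHS = 1/(3 · 7) = 1/21
RHS = 1/3 · 1/7 - 1 = -20/21

LHS ≠ RHS, so the equation does not hold at this point.

Answer: Fails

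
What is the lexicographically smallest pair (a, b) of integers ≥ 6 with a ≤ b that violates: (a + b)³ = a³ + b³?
(a, b) = (6, 6)

Substituting (6, 6) into the claim:
LHS = (6 + 6)³ = 1728
RHS = 6³ + 6³ = 432

Since LHS ≠ RHS, this pair disproves the claim, and no lexicographically smaller pair (a ≤ b, integers ≥ 6) does.

For instance (12, 12) is also a counterexample (LHS = 13824, RHS = 3456), but it's lexicographically larger.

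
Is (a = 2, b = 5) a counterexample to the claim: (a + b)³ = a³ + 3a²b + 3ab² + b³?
Substituting a = 2, b = 5:
LHS = (2 + 5)³ = 343
RHS = 2³ + 3·2²·5 + 3·2·5² + 5³ = 343

The sides agree, so this pair does not disprove the claim.

Answer: No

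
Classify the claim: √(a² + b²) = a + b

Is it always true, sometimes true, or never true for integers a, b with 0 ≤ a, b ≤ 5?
It holds at (a, b) = (1, 0) (both sides equal 1), but fails at (a, b) = (2, 1) (LHS = √(5) ≈ 2.236, RHS = 3).

Answer: Sometimes true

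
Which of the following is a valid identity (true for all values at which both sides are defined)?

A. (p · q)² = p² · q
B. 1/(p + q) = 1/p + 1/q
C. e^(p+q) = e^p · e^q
A: fails at (2, 4) — LHS = 64, RHS = 16.
B: fails at (4, 6) — LHS = 1/10, RHS = 5/12.
C: holds — e.g. at (4, 4), both sides equal e^8 ≈ 2981.

Answer: C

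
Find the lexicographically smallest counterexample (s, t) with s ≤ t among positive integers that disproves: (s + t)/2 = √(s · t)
(s, t) = (1, 2)

Substituting (1, 2) into the claim:
LHS = (1 + 2)/2 = 3/2
RHS = √(1 · 2) = √(2) ≈ 1.414

Since LHS ≠ RHS, this pair disproves the claim, and no lexicographically smaller pair (s ≤ t, positive integers) does.

For instance (7, 8) is also a counterexample (LHS = 15/2, RHS = 2·√(14) ≈ 7.483), but it's lexicographically larger.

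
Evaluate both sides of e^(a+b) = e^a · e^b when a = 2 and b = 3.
LHS = e^(2+3) = e^5 ≈ 148.4
RHS = e^2 · e^3 = e^5 ≈ 148.4

LHS = RHS: the two sides agree.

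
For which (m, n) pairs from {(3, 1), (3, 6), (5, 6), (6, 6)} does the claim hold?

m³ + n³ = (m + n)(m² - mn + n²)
All pairs

Testing each pair:
(3, 1): LHS = 28, RHS = 28 → holds
(3, 6): LHS = 243, RHS = 243 → holds
(5, 6): LHS = 341, RHS = 341 → holds
(6, 6): LHS = 432, RHS = 432 → holds

Every pair satisfies the claim.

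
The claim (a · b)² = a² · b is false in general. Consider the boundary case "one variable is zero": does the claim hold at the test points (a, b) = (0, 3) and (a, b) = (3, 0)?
At (0, 3): LHS = 0, RHS = 0 → equal
At (3, 0): LHS = 0, RHS = 0 → equal

So the claim does hold at both of these boundary points, even though it is not an identity.

Answer: Yes, holds at both test points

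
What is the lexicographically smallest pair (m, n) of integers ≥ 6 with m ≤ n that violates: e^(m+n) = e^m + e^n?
(m, n) = (6, 6)

Substituting (6, 6) into the claim:
LHS = e^(6+6) = e^12 ≈ 162754.8
RHS = e^6 + e^6 = 2·e^6 ≈ 806.9

Since LHS ≠ RHS, this pair disproves the claim, and no lexicographically smaller pair (m ≤ n, integers ≥ 6) does.

For instance (7, 10) is also a counterexample (LHS = e^17 ≈ 24154952.8, RHS = e^7 + e^10 ≈ 23123.1), but it's lexicographically larger.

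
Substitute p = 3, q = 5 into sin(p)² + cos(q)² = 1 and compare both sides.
LHS = sin(3)² + cos(5)² ≈ 0.1004
RHS = 1

LHS ≠ RHS (they differ by about 0.8996), so the equation does not hold here.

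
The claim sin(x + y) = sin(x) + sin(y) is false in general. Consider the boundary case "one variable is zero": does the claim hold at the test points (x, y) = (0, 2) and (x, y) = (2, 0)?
At (0, 2): LHS = sin(2) ≈ 0.9093, RHS = sin(2) ≈ 0.9093 → equal
At (2, 0): LHS = sin(2) ≈ 0.9093, RHS = sin(2) ≈ 0.9093 → equal

So the claim does hold at both of these boundary points, even though it is not an identity.

Answer: Yes, holds at both test points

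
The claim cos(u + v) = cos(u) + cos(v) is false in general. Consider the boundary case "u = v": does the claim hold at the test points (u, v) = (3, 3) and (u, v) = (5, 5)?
No, fails at both test points

At (3, 3): LHS = cos(6) ≈ 0.9602 ≠ RHS = 2·cos(3) ≈ -1.98
At (5, 5): LHS = cos(10) ≈ -0.8391 ≠ RHS = 2·cos(5) ≈ 0.5673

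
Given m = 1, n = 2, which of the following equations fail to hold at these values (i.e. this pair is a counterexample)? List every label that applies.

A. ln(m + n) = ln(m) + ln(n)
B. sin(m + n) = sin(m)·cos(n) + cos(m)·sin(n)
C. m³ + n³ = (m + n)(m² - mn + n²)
A

Evaluating each claim at the given values:
A. LHS = ln(3) ≈ 1.099, RHS = ln(2) ≈ 0.6931 → fails here (LHS ≠ RHS)
B. LHS = sin(3) ≈ 0.1411, RHS = sin(1)·cos(2) + sin(2)·cos(1) ≈ 0.1411 → holds here (LHS = RHS)
C. LHS = 9, RHS = 9 → holds here (LHS = RHS)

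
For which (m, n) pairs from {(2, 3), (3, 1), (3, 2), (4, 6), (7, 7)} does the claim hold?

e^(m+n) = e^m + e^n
Testing each pair:
(2, 3): LHS = e^5 ≈ 148.4, RHS = e^2 + e^3 ≈ 27.47 → fails
(3, 1): LHS = e^4 ≈ 54.6, RHS = e + e^3 ≈ 22.8 → fails
(3, 2): LHS = e^5 ≈ 148.4, RHS = e^2 + e^3 ≈ 27.47 → fails
(4, 6): LHS = e^10 ≈ 22026.5, RHS = e^4 + e^6 ≈ 458 → fails
(7, 7): LHS = e^14 ≈ 1202604.3, RHS = 2·e^7 ≈ 2193 → fails

No pair satisfies the claim.

Answer: None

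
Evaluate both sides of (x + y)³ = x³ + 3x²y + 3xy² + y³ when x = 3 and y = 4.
LHS = (3 + 4)³ = 343
RHS = 3³ + 3·3²·4 + 3·3·4² + 4³ = 343

LHS = RHS: the two sides agree.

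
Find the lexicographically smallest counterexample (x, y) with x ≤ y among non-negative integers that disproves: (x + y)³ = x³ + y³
At (0, 5): both sides equal 125, so it holds there.

Substituting (1, 1) into the claim:
LHS = (1 + 1)³ = 8
RHS = 1³ + 1³ = 2

Since LHS ≠ RHS, this pair disproves the claim, and no lexicographically smaller pair (x ≤ y, non-negative integers) does.

For instance (5, 6) is also a counterexample (LHS = 1331, RHS = 341), but it's lexicographically larger.

Answer: (x, y) = (1, 1)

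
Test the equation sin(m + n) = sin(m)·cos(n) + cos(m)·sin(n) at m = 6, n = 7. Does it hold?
Holds

Substituting m = 6, n = 7:

LHS = sin(6 + 7) = sin(13) ≈ 0.4202
RHS = sin(6)·cos(7) + cos(6)·sin(7) = sin(6)·cos(7) + sin(7)·cos(6) ≈ 0.4202

LHS = RHS, so the equation holds at this point.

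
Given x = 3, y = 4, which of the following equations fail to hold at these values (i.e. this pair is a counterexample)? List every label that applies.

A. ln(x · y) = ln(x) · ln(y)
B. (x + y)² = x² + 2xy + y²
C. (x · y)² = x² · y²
A

Evaluating each claim at the given values:
A. LHS = ln(12) ≈ 2.485, RHS = ln(3)·ln(4) ≈ 1.523 → fails here (LHS ≠ RHS)
B. LHS = 49, RHS = 49 → holds here (LHS = RHS)
C. LHS = 144, RHS = 144 → holds here (LHS = RHS)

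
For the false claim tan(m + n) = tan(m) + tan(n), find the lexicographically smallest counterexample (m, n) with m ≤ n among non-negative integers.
(m, n) = (1, 1)

At (0, 6): both sides equal tan(6) ≈ -0.291, so it holds there.

Substituting (1, 1) into the claim:
LHS = tan(1 + 1) = tan(2) ≈ -2.185
RHS = tan(1) + tan(1) = 2·tan(1) ≈ 3.115

Since LHS ≠ RHS, this pair disproves the claim, and no lexicographically smaller pair (m ≤ n, non-negative integers) does.

For instance (5, 6) is also a counterexample (LHS = tan(11) ≈ -226, RHS = tan(5) + tan(6) ≈ -3.672), but it's lexicographically larger.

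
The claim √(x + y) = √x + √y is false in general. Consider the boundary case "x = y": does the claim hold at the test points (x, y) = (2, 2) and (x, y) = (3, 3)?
No, fails at both test points

At (2, 2): LHS = 2 ≠ RHS = 2·√(2) ≈ 2.828
At (3, 3): LHS = √(6) ≈ 2.449 ≠ RHS = 2·√(3) ≈ 3.464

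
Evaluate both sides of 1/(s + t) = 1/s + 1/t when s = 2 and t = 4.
LHS = 1/(2 + 4) = 1/6
RHS = 1/2 + 1/4 = 3/4

LHS ≠ RHS, so the equation does not hold here.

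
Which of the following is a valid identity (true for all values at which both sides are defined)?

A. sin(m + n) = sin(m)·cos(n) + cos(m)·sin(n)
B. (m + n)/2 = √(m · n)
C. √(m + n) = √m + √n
A

A: holds — e.g. at (2, 3), both sides equal sin(5) ≈ -0.9589.
B: fails at (6, 7) — LHS = 13/2, RHS = √(42) ≈ 6.481.
C: fails at (4, 4) — LHS = 2·√(2) ≈ 2.828, RHS = 4.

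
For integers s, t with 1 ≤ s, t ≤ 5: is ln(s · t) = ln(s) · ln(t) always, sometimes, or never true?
Sometimes true

It holds at (s, t) = (1, 1) (both sides equal 0), but fails at (s, t) = (5, 3) (LHS = ln(15) ≈ 2.708, RHS = ln(3)·ln(5) ≈ 1.768).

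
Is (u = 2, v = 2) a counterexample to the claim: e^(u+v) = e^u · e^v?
No

Substituting u = 2, v = 2:
LHS = e^(2+2) = e^4 ≈ 54.6
RHS = e^2 · e^2 = e^4 ≈ 54.6

The sides agree, so this pair does not disprove the claim.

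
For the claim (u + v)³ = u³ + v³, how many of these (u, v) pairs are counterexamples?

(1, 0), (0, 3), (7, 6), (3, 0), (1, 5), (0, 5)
Testing each pair:
(1, 0): LHS = 1, RHS = 1 → satisfies claim
(0, 3): LHS = 27, RHS = 27 → satisfies claim
(7, 6): LHS = 2197, RHS = 559 → counterexample
(3, 0): LHS = 27, RHS = 27 → satisfies claim
(1, 5): LHS = 216, RHS = 126 → counterexample
(0, 5): LHS = 125, RHS = 125 → satisfies claim

That makes 2 counterexamples.

Answer: 2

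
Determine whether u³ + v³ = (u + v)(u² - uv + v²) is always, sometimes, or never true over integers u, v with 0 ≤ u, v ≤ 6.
Always true

The identity holds for every pair in the range. For instance at (u, v) = (5, 5): both sides equal 250.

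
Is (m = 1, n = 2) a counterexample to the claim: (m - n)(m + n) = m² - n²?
No

Substituting m = 1, n = 2:
LHS = (1 - 2)(1 + 2) = -3
RHS = 1² - 2² = -3

The sides agree, so this pair does not disprove the claim.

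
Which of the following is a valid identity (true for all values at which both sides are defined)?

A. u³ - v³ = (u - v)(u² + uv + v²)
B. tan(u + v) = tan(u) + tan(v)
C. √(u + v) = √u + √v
A: holds — e.g. at (5, 5), both sides equal 0.
B: fails at (3, 5) — LHS = tan(8) ≈ -6.8, RHS = tan(5) + tan(3) ≈ -3.523.
C: fails at (3, 7) — LHS = √(10) ≈ 3.162, RHS = √(3) + √(7) ≈ 4.378.

Answer: A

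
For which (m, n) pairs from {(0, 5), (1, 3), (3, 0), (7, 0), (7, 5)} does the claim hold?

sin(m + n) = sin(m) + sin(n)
(0, 5), (3, 0), (7, 0)

Testing each pair:
(0, 5): LHS = sin(5) ≈ -0.9589, RHS = sin(5) ≈ -0.9589 → holds
(1, 3): LHS = sin(4) ≈ -0.7568, RHS = sin(3) + sin(1) ≈ 0.9826 → fails
(3, 0): LHS = sin(3) ≈ 0.1411, RHS = sin(3) ≈ 0.1411 → holds
(7, 0): LHS = sin(7) ≈ 0.657, RHS = sin(7) ≈ 0.657 → holds
(7, 5): LHS = sin(12) ≈ -0.5366, RHS = sin(5) + sin(7) ≈ -0.3019 → fails

3 of 5 pairs satisfy the claim.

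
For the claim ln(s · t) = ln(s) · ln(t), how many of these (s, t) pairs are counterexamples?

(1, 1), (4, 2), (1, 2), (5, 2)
3

Testing each pair:
(1, 1): LHS = 0, RHS = 0 → satisfies claim
(4, 2): LHS = ln(8) ≈ 2.079, RHS = ln(2)·ln(4) ≈ 0.9609 → counterexample
(1, 2): LHS = ln(2) ≈ 0.6931, RHS = 0 → counterexample
(5, 2): LHS = ln(10) ≈ 2.303, RHS = ln(2)·ln(5) ≈ 1.116 → counterexample

That makes 3 counterexamples.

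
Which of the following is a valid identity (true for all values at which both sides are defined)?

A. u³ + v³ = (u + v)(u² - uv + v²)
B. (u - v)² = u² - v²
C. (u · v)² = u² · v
A: holds — e.g. at (4, 5), both sides equal 189.
B: fails at (5, 8) — LHS = 9, RHS = -39.
C: fails at (2, 4) — LHS = 64, RHS = 16.

Answer: A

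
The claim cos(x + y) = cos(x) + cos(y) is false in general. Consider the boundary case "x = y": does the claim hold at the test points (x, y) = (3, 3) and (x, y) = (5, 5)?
No, fails at both test points

At (3, 3): LHS = cos(6) ≈ 0.9602 ≠ RHS = 2·cos(3) ≈ -1.98
At (5, 5): LHS = cos(10) ≈ -0.8391 ≠ RHS = 2·cos(5) ≈ 0.5673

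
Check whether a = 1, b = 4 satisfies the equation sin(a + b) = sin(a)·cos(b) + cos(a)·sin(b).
Holds

Substituting a = 1, b = 4:

LHS = sin(1 + 4) = sin(5) ≈ -0.9589
RHS = sin(1)·cos(4) + cos(1)·sin(4) = sin(1)·cos(4) + sin(4)·cos(1) ≈ -0.9589

LHS = RHS, so the equation holds at this point.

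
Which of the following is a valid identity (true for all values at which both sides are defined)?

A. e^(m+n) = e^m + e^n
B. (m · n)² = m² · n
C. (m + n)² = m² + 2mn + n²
C

A: fails at (4, 5) — LHS = e^9 ≈ 8103, RHS = e^4 + e^5 ≈ 203.
B: fails at (2, 2) — LHS = 16, RHS = 8.
C: holds — e.g. at (1, 5), both sides equal 36.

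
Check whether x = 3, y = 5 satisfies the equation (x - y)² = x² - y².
Fails

Substituting x = 3, y = 5:

LHS = (3 - 5)² = 4
RHS = 3² - 5² = -16

LHS ≠ RHS, so the equation does not hold at this point.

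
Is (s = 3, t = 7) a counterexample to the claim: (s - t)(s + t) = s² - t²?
No

Substituting s = 3, t = 7:
LHS = (3 - 7)(3 + 7) = -40
RHS = 3² - 7² = -40

The sides agree, so this pair does not disprove the claim.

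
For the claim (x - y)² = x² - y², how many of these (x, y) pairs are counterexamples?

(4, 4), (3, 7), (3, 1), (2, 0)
2

Testing each pair:
(4, 4): LHS = 0, RHS = 0 → satisfies claim
(3, 7): LHS = 16, RHS = -40 → counterexample
(3, 1): LHS = 4, RHS = 8 → counterexample
(2, 0): LHS = 4, RHS = 4 → satisfies claim

That makes 2 counterexamples.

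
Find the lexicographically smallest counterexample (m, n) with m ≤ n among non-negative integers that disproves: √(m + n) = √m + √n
(m, n) = (1, 1)

Substituting (1, 1) into the claim:
LHS = √(1 + 1) = √(2) ≈ 1.414
RHS = √1 + √1 = 2

Since LHS ≠ RHS, this pair disproves the claim, and no lexicographically smaller pair (m ≤ n, non-negative integers) does.

For instance (4, 7) is also a counterexample (LHS = √(11) ≈ 3.317, RHS = 2 + √(7) ≈ 4.646), but it's lexicographically larger.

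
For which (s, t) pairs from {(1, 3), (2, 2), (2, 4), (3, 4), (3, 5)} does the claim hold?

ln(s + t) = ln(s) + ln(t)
(2, 2)

Testing each pair:
(1, 3): LHS = ln(4) ≈ 1.386, RHS = ln(3) ≈ 1.099 → fails
(2, 2): LHS = ln(4) ≈ 1.386, RHS = 2·ln(2) ≈ 1.386 → holds
(2, 4): LHS = ln(6) ≈ 1.792, RHS = ln(2) + ln(4) ≈ 2.079 → fails
(3, 4): LHS = ln(7) ≈ 1.946, RHS = ln(3) + ln(4) ≈ 2.485 → fails
(3, 5): LHS = ln(8) ≈ 2.079, RHS = ln(3) + ln(5) ≈ 2.708 → fails

1 of 5 pairs satisfies the claim.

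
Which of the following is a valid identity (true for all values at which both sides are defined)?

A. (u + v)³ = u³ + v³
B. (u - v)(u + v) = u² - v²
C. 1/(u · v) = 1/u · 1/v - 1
A: fails at (5, 5) — LHS = 1000, RHS = 250.
B: holds — e.g. at (1, 1), both sides equal 0.
C: fails at (3, 5) — LHS = 1/15, RHS = -14/15.

Answer: B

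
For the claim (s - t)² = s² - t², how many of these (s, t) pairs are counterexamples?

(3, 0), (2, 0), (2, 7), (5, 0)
Testing each pair:
(3, 0): LHS = 9, RHS = 9 → satisfies claim
(2, 0): LHS = 4, RHS = 4 → satisfies claim
(2, 7): LHS = 25, RHS = -45 → counterexample
(5, 0): LHS = 25, RHS = 25 → satisfies claim

That makes 1 counterexample.

Answer: 1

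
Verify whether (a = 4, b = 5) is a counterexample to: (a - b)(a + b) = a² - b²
Substituting a = 4, b = 5:
LHS = (4 - 5)(4 + 5) = -9
RHS = 4² - 5² = -9

The sides agree, so this pair does not disprove the claim.

Answer: No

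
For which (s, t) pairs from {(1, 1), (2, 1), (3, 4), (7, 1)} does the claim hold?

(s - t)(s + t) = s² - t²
All pairs

Testing each pair:
(1, 1): LHS = 0, RHS = 0 → holds
(2, 1): LHS = 3, RHS = 3 → holds
(3, 4): LHS = -7, RHS = -7 → holds
(7, 1): LHS = 48, RHS = 48 → holds

Every pair satisfies the claim.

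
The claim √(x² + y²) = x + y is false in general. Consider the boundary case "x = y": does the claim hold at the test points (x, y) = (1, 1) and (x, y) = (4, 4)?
No, fails at both test points

At (1, 1): LHS = √(2) ≈ 1.414 ≠ RHS = 2
At (4, 4): LHS = 4·√(2) ≈ 5.657 ≠ RHS = 8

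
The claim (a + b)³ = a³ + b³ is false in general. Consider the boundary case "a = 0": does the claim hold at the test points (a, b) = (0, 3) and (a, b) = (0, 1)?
Yes, holds at both test points

At (0, 3): LHS = 27, RHS = 27 → equal
At (0, 1): LHS = 1, RHS = 1 → equal

So the claim does hold at both of these boundary points, even though it is not an identity.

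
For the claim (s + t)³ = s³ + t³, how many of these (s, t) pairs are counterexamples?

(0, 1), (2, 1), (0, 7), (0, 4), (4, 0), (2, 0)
1

Testing each pair:
(0, 1): LHS = 1, RHS = 1 → satisfies claim
(2, 1): LHS = 27, RHS = 9 → counterexample
(0, 7): LHS = 343, RHS = 343 → satisfies claim
(0, 4): LHS = 64, RHS = 64 → satisfies claim
(4, 0): LHS = 64, RHS = 64 → satisfies claim
(2, 0): LHS = 8, RHS = 8 → satisfies claim

That makes 1 counterexample.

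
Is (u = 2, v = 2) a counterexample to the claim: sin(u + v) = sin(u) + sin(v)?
Yes

Substituting u = 2, v = 2:
LHS = sin(2 + 2) = sin(4) ≈ -0.7568
RHS = sin(2) + sin(2) = 2·sin(2) ≈ 1.819

Since LHS ≠ RHS, this pair disproves the claim.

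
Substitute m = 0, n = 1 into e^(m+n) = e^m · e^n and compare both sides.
LHS = e^(0+1) = e ≈ 2.718
RHS = e^0 · e^1 = e ≈ 2.718

LHS = RHS: the two sides agree.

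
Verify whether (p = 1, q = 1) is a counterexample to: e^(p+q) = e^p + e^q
Substituting p = 1, q = 1:
LHS = e^(1+1) = e^2 ≈ 7.389
RHS = e^1 + e^1 = 2·e ≈ 5.437

Since LHS ≠ RHS, this pair disproves the claim.

Answer: Yes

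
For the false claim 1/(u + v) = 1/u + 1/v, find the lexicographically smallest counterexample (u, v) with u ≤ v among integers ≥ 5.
Substituting (5, 5) into the claim:
LHS = 1/(5 + 5) = 1/10
RHS = 1/5 + 1/5 = 2/5

Since LHS ≠ RHS, this pair disproves the claim, and no lexicographically smaller pair (u ≤ v, integers ≥ 5) does.

For instance (5, 6) is also a counterexample (LHS = 1/11, RHS = 11/30), but it's lexicographically larger.

Answer: (u, v) = (5, 5)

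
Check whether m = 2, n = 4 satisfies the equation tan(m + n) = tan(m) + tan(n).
Fails

Substituting m = 2, n = 4:

LHS = tan(2 + 4) = tan(6) ≈ -0.291
RHS = tan(2) + tan(4) ≈ -1.027

LHS ≠ RHS, so the equation does not hold at this point.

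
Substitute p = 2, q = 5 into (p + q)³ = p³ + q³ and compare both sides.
LHS = (2 + 5)³ = 343
RHS = 2³ + 5³ = 133

LHS ≠ RHS, so the equation does not hold here.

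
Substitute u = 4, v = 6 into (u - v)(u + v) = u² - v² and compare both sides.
LHS = (4 - 6)(4 + 6) = -20
RHS = 4² - 6² = -20

LHS = RHS: the two sides agree.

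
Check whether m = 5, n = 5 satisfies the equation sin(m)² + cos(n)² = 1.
Substituting m = 5, n = 5:

LHS = sin(5)² + cos(5)² = 1
RHS = 1

LHS = RHS, so the equation holds at this point.

Answer: Holds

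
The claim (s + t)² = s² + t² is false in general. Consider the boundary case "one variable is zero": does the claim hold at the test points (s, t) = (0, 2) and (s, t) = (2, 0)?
At (0, 2): LHS = 4, RHS = 4 → equal
At (2, 0): LHS = 4, RHS = 4 → equal

So the claim does hold at both of these boundary points, even though it is not an identity.

Answer: Yes, holds at both test points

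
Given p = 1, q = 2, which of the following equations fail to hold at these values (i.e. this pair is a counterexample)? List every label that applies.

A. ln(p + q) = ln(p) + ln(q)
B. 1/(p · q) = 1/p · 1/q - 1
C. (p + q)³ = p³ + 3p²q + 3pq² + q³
A, B

Evaluating each claim at the given values:
A. LHS = ln(3) ≈ 1.099, RHS = ln(2) ≈ 0.6931 → fails here (LHS ≠ RHS)
B. LHS = 1/2, RHS = -1/2 → fails here (LHS ≠ RHS)
C. LHS = 27, RHS = 27 → holds here (LHS = RHS)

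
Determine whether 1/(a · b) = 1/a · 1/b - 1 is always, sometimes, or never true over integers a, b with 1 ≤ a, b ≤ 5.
The claim fails for every pair in the range. For instance at (a, b) = (4, 3): LHS = 1/12, RHS = -11/12.

Answer: Never true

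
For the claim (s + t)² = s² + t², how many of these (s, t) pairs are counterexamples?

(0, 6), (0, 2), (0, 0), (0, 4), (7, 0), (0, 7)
Testing each pair:
(0, 6): LHS = 36, RHS = 36 → satisfies claim
(0, 2): LHS = 4, RHS = 4 → satisfies claim
(0, 0): LHS = 0, RHS = 0 → satisfies claim
(0, 4): LHS = 16, RHS = 16 → satisfies claim
(7, 0): LHS = 49, RHS = 49 → satisfies claim
(0, 7): LHS = 49, RHS = 49 → satisfies claim

That makes 0 counterexamples.

Answer: 0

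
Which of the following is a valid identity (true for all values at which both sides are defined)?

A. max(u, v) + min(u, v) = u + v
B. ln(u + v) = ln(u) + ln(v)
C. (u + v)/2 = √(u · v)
A

A: holds — e.g. at (1, 5), both sides equal 6.
B: fails at (3, 5) — LHS = ln(8) ≈ 2.079, RHS = ln(3) + ln(5) ≈ 2.708.
C: fails at (3, 7) — LHS = 5, RHS = √(21) ≈ 4.583.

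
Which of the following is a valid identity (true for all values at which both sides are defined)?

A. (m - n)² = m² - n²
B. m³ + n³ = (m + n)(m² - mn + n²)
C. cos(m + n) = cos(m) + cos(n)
A: fails at (1, 2) — LHS = 1, RHS = -3.
B: holds — e.g. at (2, 2), both sides equal 16.
C: fails at (5, 5) — LHS = cos(10) ≈ -0.8391, RHS = 2·cos(5) ≈ 0.5673.

Answer: B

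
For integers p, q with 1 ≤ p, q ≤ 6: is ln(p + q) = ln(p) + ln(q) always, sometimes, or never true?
It holds at (p, q) = (2, 2) (both sides equal ln(4) ≈ 1.386), but fails at (p, q) = (4, 5) (LHS = ln(9) ≈ 2.197, RHS = ln(4) + ln(5) ≈ 2.996).

Answer: Sometimes true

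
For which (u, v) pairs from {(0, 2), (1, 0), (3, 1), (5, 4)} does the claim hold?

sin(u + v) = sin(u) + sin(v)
Testing each pair:
(0, 2): LHS = sin(2) ≈ 0.9093, RHS = sin(2) ≈ 0.9093 → holds
(1, 0): LHS = sin(1) ≈ 0.8415, RHS = sin(1) ≈ 0.8415 → holds
(3, 1): LHS = sin(4) ≈ -0.7568, RHS = sin(3) + sin(1) ≈ 0.9826 → fails
(5, 4): LHS = sin(9) ≈ 0.4121, RHS = sin(5) + sin(4) ≈ -1.716 → fails

2 of 4 pairs satisfy the claim.

Answer: (0, 2), (1, 0)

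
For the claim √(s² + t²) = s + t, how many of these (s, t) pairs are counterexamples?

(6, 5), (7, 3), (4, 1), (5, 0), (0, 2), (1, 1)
4

Testing each pair:
(6, 5): LHS = √(61) ≈ 7.81, RHS = 11 → counterexample
(7, 3): LHS = √(58) ≈ 7.616, RHS = 10 → counterexample
(4, 1): LHS = √(17) ≈ 4.123, RHS = 5 → counterexample
(5, 0): LHS = 5, RHS = 5 → satisfies claim
(0, 2): LHS = 2, RHS = 2 → satisfies claim
(1, 1): LHS = √(2) ≈ 1.414, RHS = 2 → counterexample

That makes 4 counterexamples.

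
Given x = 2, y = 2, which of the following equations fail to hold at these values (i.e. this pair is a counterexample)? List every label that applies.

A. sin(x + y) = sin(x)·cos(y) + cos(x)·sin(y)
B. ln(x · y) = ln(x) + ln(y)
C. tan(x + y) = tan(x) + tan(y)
C

Evaluating each claim at the given values:
A. LHS = sin(4) ≈ -0.7568, RHS = 2·sin(2)·cos(2) ≈ -0.7568 → holds here (LHS = RHS)
B. LHS = ln(4) ≈ 1.386, RHS = 2·ln(2) ≈ 1.386 → holds here (LHS = RHS)
C. LHS = tan(4) ≈ 1.158, RHS = 2·tan(2) ≈ -4.37 → fails here (LHS ≠ RHS)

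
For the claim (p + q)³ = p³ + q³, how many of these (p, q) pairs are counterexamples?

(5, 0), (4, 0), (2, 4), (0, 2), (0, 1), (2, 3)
2

Testing each pair:
(5, 0): LHS = 125, RHS = 125 → satisfies claim
(4, 0): LHS = 64, RHS = 64 → satisfies claim
(2, 4): LHS = 216, RHS = 72 → counterexample
(0, 2): LHS = 8, RHS = 8 → satisfies claim
(0, 1): LHS = 1, RHS = 1 → satisfies claim
(2, 3): LHS = 125, RHS = 35 → counterexample

That makes 2 counterexamples.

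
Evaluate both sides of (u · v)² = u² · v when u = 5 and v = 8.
LHS = (5 · 8)² = 1600
RHS = 5² · 8 = 200

LHS ≠ RHS, so the equation does not hold here.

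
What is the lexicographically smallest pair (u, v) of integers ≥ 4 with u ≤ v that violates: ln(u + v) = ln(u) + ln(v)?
(u, v) = (4, 4)

Substituting (4, 4) into the claim:
LHS = ln(4 + 4) = ln(8) ≈ 2.079
RHS = ln(4) + ln(4) = 2·ln(4) ≈ 2.773

Since LHS ≠ RHS, this pair disproves the claim, and no lexicographically smaller pair (u ≤ v, integers ≥ 4) does.

For instance (6, 11) is also a counterexample (LHS = ln(17) ≈ 2.833, RHS = ln(6) + ln(11) ≈ 4.19), but it's lexicographically larger.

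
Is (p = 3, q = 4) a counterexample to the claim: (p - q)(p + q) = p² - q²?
Substituting p = 3, q = 4:
LHS = (3 - 4)(3 + 4) = -7
RHS = 3² - 4² = -7

The sides agree, so this pair does not disprove the claim.

Answer: No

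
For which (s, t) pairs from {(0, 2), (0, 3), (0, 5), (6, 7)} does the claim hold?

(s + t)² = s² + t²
Testing each pair:
(0, 2): LHS = 4, RHS = 4 → holds
(0, 3): LHS = 9, RHS = 9 → holds
(0, 5): LHS = 25, RHS = 25 → holds
(6, 7): LHS = 169, RHS = 85 → fails

3 of 4 pairs satisfy the claim.

Answer: (0, 2), (0, 3), (0, 5)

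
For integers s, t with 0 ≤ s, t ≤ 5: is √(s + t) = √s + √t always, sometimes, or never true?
It holds at (s, t) = (0, 0) (both sides equal 0), but fails at (s, t) = (2, 1) (LHS = √(3) ≈ 1.732, RHS = 1 + √(2) ≈ 2.414).

Answer: Sometimes true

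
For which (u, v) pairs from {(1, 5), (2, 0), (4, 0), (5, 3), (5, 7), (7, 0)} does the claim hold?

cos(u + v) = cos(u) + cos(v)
Testing each pair:
(1, 5): LHS = cos(6) ≈ 0.9602, RHS = cos(5) + cos(1) ≈ 0.824 → fails
(2, 0): LHS = cos(2) ≈ -0.4161, RHS = cos(2) + 1 ≈ 0.5839 → fails
(4, 0): LHS = cos(4) ≈ -0.6536, RHS = cos(4) + 1 ≈ 0.3464 → fails
(5, 3): LHS = cos(8) ≈ -0.1455, RHS = cos(3) + cos(5) ≈ -0.7063 → fails
(5, 7): LHS = cos(12) ≈ 0.8439, RHS = cos(5) + cos(7) ≈ 1.038 → fails
(7, 0): LHS = cos(7) ≈ 0.7539, RHS = cos(7) + 1 ≈ 1.754 → fails

No pair satisfies the claim.

Answer: None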